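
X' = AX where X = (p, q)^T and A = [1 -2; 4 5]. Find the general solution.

p(t) = c_1e^(3t)sin(2t) - c_2e^(3t)cos(2t), q(t) = -c_1e^(3t)sin(2t) - c_1e^(3t)cos(2t) - c_2e^(3t)sin(2t) + c_2e^(3t)cos(2t)

Coefficient matrix A = [[1, -2], [4, 5]].
Characteristic polynomial det(A - λI) = λ^2 - 6λ + 13 = 0.
Eigenvalues λ = 3 ± 2i (complex conjugate pair).
For λ=3+2i: an eigenvector is (0,-1) - i(1,-1) = (0 - i, -1 + i).
A real fundamental pair from Re and Im of e^((3+2i)t)v: X_1 = e^(3t)(cos(2t)·(0,-1) + sin(2t)·(1,-1)), X_2 = e^(3t)(sin(2t)·(0,-1) - cos(2t)·(1,-1)).
General solution: c_1X_1 + c_2X_2.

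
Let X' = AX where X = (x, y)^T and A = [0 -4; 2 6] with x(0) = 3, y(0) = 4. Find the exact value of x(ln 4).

A = [[0,-4],[2,6]]; eigenvalues λ = 4, 2.
Eigenvectors: (1,-1) for λ=4, (2,-1) for λ=2.
From the initial condition, c_1 = -11, c_2 = 7.
x(ln 4) = (-11)(4^4)(1) + (7)(4^2)(2) = -2592.

-2592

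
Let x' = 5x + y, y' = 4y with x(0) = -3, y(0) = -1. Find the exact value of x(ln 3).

-891

A = [[5,1],[0,4]]; eigenvalues λ = 5, 4.
Eigenvectors: (-1,0) for λ=5, (-1,1) for λ=4.
From the initial condition, c_1 = 4, c_2 = -1.
x(ln 3) = (4)(3^5)(-1) + (-1)(3^4)(-1) = -891.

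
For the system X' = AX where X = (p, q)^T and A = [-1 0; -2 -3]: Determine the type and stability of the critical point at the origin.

stable node

A = [[-1,0],[-2,-3]]; det(A-λI) = λ^2 + 4λ + 3.
λ = -3, -1: both negative.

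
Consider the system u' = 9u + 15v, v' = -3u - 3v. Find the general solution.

u(t) = 2C_1e^(3t)sin(3t) + C_1e^(3t)cos(3t) + C_2e^(3t)sin(3t) - 2C_2e^(3t)cos(3t), v(t) = -C_1e^(3t)sin(3t) + C_2e^(3t)cos(3t)

Coefficient matrix A = [[9, 15], [-3, -3]].
Characteristic polynomial det(A - λI) = λ^2 - 6λ + 18 = 0.
Eigenvalues λ = 3 ± 3i (complex conjugate pair).
For λ=3+3i: an eigenvector is (1,0) - i(2,-1) = (1 - 2i, 0 + i).
A real fundamental pair from Re and Im of e^((3+3i)t)v: X_1 = e^(3t)(cos(3t)·(1,0) + sin(3t)·(2,-1)), X_2 = e^(3t)(sin(3t)·(1,0) - cos(3t)·(2,-1)).
General solution: C_1X_1 + C_2X_2.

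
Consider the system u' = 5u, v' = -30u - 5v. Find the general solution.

u(t) = -K_2e^(5t), v(t) = -K_1e^(-5t) + 3K_2e^(5t)

Coefficient matrix A = [[5, 0], [-30, -5]].
Characteristic polynomial det(A - λI) = λ^2 - 25 = 0.
Eigenvalues λ = -5, 5.
For λ=-5: (A-λI) row 1 is [10, 0], so an eigenvector is (0, -1).
For λ=5: (A-λI) row 2 is [-30, -10], so an eigenvector is (-1, 3).
General solution: K_1e^(-5t)(0,-1) + K_2e^(5t)(-1,3).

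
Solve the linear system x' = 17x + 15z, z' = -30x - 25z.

x(t) = 2K_1e^(-4t)sin(3t) + K_1e^(-4t)cos(3t) + K_2e^(-4t)sin(3t) - 2K_2e^(-4t)cos(3t), z(t) = -3K_1e^(-4t)sin(3t) - K_1e^(-4t)cos(3t) - K_2e^(-4t)sin(3t) + 3K_2e^(-4t)cos(3t)

Coefficient matrix A = [[17, 15], [-30, -25]].
Characteristic polynomial det(A - λI) = λ^2 + 8λ + 25 = 0.
Eigenvalues λ = -4 ± 3i (complex conjugate pair).
For λ=-4+3i: an eigenvector is (1,-1) - i(2,-3) = (1 - 2i, -1 + 3i).
A real fundamental pair from Re and Im of e^((-4+3i)t)v: X_1 = e^(-4t)(cos(3t)·(1,-1) + sin(3t)·(2,-3)), X_2 = e^(-4t)(sin(3t)·(1,-1) - cos(3t)·(2,-3)).
General solution: K_1X_1 + K_2X_2.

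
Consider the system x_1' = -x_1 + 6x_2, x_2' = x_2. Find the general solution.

x_1(t) = -C_1e^(-t) - 3C_2e^(t), x_2(t) = -C_2e^(t)

Coefficient matrix A = [[-1, 6], [0, 1]].
Characteristic polynomial det(A - λI) = λ^2 - 1 = 0.
Eigenvalues λ = -1, 1.
For λ=-1: (A-λI) row 1 is [0, 6], so an eigenvector is (-1, 0).
For λ=1: (A-λI) row 1 is [-2, 6], so an eigenvector is (-3, -1).
General solution: C_1e^(-t)(-1,0) + C_2e^(t)(-3,-1).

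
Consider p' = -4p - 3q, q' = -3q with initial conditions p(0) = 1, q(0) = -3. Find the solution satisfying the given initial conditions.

Coefficient matrix A = [[-4, -3], [0, -3]].
Characteristic polynomial det(A - λI) = λ^2 + 7λ + 12 = 0.
Eigenvalues λ = -3, -4.
For λ=-3: (A-λI) row 1 is [-1, -3], so an eigenvector is (3, -1).
For λ=-4: (A-λI) row 1 is [0, -3], so an eigenvector is (-1, 0).
General solution: K_1e^(-3t)(3,-1) + K_2e^(-4t)(-1,0).
Applying p(0)=1, q(0)=-3 gives K_1=3, K_2=8.

p(t) = 9e^(-3t) - 8e^(-4t), q(t) = -3e^(-3t)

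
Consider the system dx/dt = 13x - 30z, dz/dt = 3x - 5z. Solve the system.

Coefficient matrix A = [[13, -30], [3, -5]].
Characteristic polynomial det(A - λI) = λ^2 - 8λ + 25 = 0.
Eigenvalues λ = 4 ± 3i (complex conjugate pair).
For λ=4+3i: an eigenvector is (-3,-1) - i(1,0) = (-3 - i, -1).
A real fundamental pair from Re and Im of e^((4+3i)t)v: X_1 = e^(4t)(cos(3t)·(-3,-1) + sin(3t)·(1,0)), X_2 = e^(4t)(sin(3t)·(-3,-1) - cos(3t)·(1,0)).
General solution: K_1X_1 + K_2X_2.

x(t) = K_1e^(4t)sin(3t) - 3K_1e^(4t)cos(3t) - 3K_2e^(4t)sin(3t) - K_2e^(4t)cos(3t), z(t) = -K_1e^(4t)cos(3t) - K_2e^(4t)sin(3t)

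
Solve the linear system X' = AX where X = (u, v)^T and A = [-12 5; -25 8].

u(t) = K_1e^(-2t)cos(5t) + K_2e^(-2t)sin(5t), v(t) = -K_1e^(-2t)sin(5t) + 2K_1e^(-2t)cos(5t) + 2K_2e^(-2t)sin(5t) + K_2e^(-2t)cos(5t)

Coefficient matrix A = [[-12, 5], [-25, 8]].
Characteristic polynomial det(A - λI) = λ^2 + 4λ + 29 = 0.
Eigenvalues λ = -2 ± 5i (complex conjugate pair).
For λ=-2+5i: an eigenvector is (1,2) - i(0,-1) = (1, 2 + i).
A real fundamental pair from Re and Im of e^((-2+5i)t)v: X_1 = e^(-2t)(cos(5t)·(1,2) + sin(5t)·(0,-1)), X_2 = e^(-2t)(sin(5t)·(1,2) - cos(5t)·(0,-1)).
General solution: K_1X_1 + K_2X_2.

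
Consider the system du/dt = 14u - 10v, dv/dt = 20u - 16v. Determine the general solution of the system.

u(t) = -K_1e^(4t) - K_2e^(-6t), v(t) = -K_1e^(4t) - 2K_2e^(-6t)

Coefficient matrix A = [[14, -10], [20, -16]].
Characteristic polynomial det(A - λI) = λ^2 + 2λ - 24 = 0.
Eigenvalues λ = 4, -6.
For λ=4: (A-λI) row 1 is [10, -10], so an eigenvector is (-1, -1).
For λ=-6: (A-λI) row 1 is [20, -10], so an eigenvector is (-1, -2).
General solution: K_1e^(4t)(-1,-1) + K_2e^(-6t)(-1,-2).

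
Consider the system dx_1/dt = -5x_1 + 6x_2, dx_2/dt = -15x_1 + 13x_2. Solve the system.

Coefficient matrix A = [[-5, 6], [-15, 13]].
Characteristic polynomial det(A - λI) = λ^2 - 8λ + 25 = 0.
Eigenvalues λ = 4 ± 3i (complex conjugate pair).
For λ=4+3i: an eigenvector is (-1,-2) - i(-1,-1) = (-1 + i, -2 + i).
A real fundamental pair from Re and Im of e^((4+3i)t)v: X_1 = e^(4t)(cos(3t)·(-1,-2) + sin(3t)·(-1,-1)), X_2 = e^(4t)(sin(3t)·(-1,-2) - cos(3t)·(-1,-1)).
General solution: c_1X_1 + c_2X_2.

x_1(t) = -c_1e^(4t)sin(3t) - c_1e^(4t)cos(3t) - c_2e^(4t)sin(3t) + c_2e^(4t)cos(3t), x_2(t) = -c_1e^(4t)sin(3t) - 2c_1e^(4t)cos(3t) - 2c_2e^(4t)sin(3t) + c_2e^(4t)cos(3t)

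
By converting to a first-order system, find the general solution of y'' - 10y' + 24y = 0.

Let x_1 = y, x_2 = y'. Then x_1' = x_2 and x_2' = -24x_1 + 10x_2.
A = [[0,1],[-24,10]]; det(A-λI) = λ^2 - 10λ + 24.
Eigenvalues λ = 4, 6 with eigenvectors (1,4), (1,6).

y(t) = K_1e^(4t) + K_2e^(6t)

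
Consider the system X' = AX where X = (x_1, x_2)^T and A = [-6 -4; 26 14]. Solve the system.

x_1(t) = C_1e^(4t)sin(2t) - C_1e^(4t)cos(2t) - C_2e^(4t)sin(2t) - C_2e^(4t)cos(2t), x_2(t) = -3C_1e^(4t)sin(2t) + 2C_1e^(4t)cos(2t) + 2C_2e^(4t)sin(2t) + 3C_2e^(4t)cos(2t)

Coefficient matrix A = [[-6, -4], [26, 14]].
Characteristic polynomial det(A - λI) = λ^2 - 8λ + 20 = 0.
Eigenvalues λ = 4 ± 2i (complex conjugate pair).
For λ=4+2i: an eigenvector is (-1,2) - i(1,-3) = (-1 - i, 2 + 3i).
A real fundamental pair from Re and Im of e^((4+2i)t)v: X_1 = e^(4t)(cos(2t)·(-1,2) + sin(2t)·(1,-3)), X_2 = e^(4t)(sin(2t)·(-1,2) - cos(2t)·(1,-3)).
General solution: C_1X_1 + C_2X_2.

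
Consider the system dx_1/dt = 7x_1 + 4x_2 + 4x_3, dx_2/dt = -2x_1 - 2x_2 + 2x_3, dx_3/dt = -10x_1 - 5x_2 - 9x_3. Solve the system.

x_1(t) = K_2e^(-t) + 2K_3e^(t), x_2(t) = K_1e^(-4t) - 2K_2e^(-t) - 2K_3e^(t), x_3(t) = -K_1e^(-4t) - K_3e^(t)

Coefficient matrix A = [[7, 4, 4], [-2, -2, 2], [-10, -5, -9]].
det(A - λI) = 0 gives eigenvalues λ = -4, -1, 1.
For λ=-4: eigenvector (0,1,-1).
For λ=-1: eigenvector (1,-2,0).
For λ=1: eigenvector (2,-2,-1).
General solution: K_1e^(-4t)(0,1,-1) + K_2e^(-t)(1,-2,0) + K_3e^(t)(2,-2,-1).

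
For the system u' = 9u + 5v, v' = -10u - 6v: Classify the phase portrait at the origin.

saddle

A = [[9,5],[-10,-6]]; det(A-λI) = λ^2 - 3λ - 4.
λ = 4, -1: opposite signs.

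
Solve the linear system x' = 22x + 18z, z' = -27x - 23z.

Coefficient matrix A = [[22, 18], [-27, -23]].
Characteristic polynomial det(A - λI) = λ^2 + λ - 20 = 0.
Eigenvalues λ = 4, -5.
For λ=4: (A-λI) row 1 is [18, 18], so an eigenvector is (1, -1).
For λ=-5: (A-λI) row 1 is [27, 18], so an eigenvector is (2, -3).
General solution: C_1e^(4t)(1,-1) + C_2e^(-5t)(2,-3).

x(t) = C_1e^(4t) + 2C_2e^(-5t), z(t) = -C_1e^(4t) - 3C_2e^(-5t)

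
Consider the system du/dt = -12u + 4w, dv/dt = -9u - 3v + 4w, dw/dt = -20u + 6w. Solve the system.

u(t) = c_1e^(-4t) + 2c_3e^(-2t), v(t) = c_1e^(-4t) + c_2e^(-3t) + 2c_3e^(-2t), w(t) = 2c_1e^(-4t) + 5c_3e^(-2t)

Coefficient matrix A = [[-12, 0, 4], [-9, -3, 4], [-20, 0, 6]].
det(A - λI) = 0 gives eigenvalues λ = -4, -3, -2.
For λ=-4: eigenvector (1,1,2).
For λ=-3: eigenvector (0,1,0).
For λ=-2: eigenvector (2,2,5).
General solution: c_1e^(-4t)(1,1,2) + c_2e^(-3t)(0,1,0) + c_3e^(-2t)(2,2,5).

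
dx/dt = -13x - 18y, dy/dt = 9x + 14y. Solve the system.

Coefficient matrix A = [[-13, -18], [9, 14]].
Characteristic polynomial det(A - λI) = λ^2 - λ - 20 = 0.
Eigenvalues λ = -4, 5.
For λ=-4: (A-λI) row 1 is [-9, -18], so an eigenvector is (2, -1).
For λ=5: (A-λI) row 1 is [-18, -18], so an eigenvector is (-1, 1).
General solution: c_1e^(-4t)(2,-1) + c_2e^(5t)(-1,1).

x(t) = 2c_1e^(-4t) - c_2e^(5t), y(t) = -c_1e^(-4t) + c_2e^(5t)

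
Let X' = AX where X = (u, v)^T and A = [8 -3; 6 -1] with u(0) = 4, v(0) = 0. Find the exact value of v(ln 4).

8064

A = [[8,-3],[6,-1]]; eigenvalues λ = 5, 2.
Eigenvectors: (1,1) for λ=5, (1,2) for λ=2.
From the initial condition, c_1 = 8, c_2 = -4.
v(ln 4) = (8)(4^5)(1) + (-4)(4^2)(2) = 8064.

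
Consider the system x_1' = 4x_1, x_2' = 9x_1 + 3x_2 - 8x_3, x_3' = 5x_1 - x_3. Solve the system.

x_1(t) = K_1e^(4t), x_2(t) = K_1e^(4t) + 2K_2e^(-t) + K_3e^(3t), x_3(t) = K_1e^(4t) + K_2e^(-t)

Coefficient matrix A = [[4, 0, 0], [9, 3, -8], [5, 0, -1]].
det(A - λI) = 0 gives eigenvalues λ = 4, -1, 3.
For λ=4: eigenvector (1,1,1).
For λ=-1: eigenvector (0,2,1).
For λ=3: eigenvector (0,1,0).
General solution: K_1e^(4t)(1,1,1) + K_2e^(-t)(0,2,1) + K_3e^(3t)(0,1,0).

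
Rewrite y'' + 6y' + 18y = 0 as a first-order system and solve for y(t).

y(t) = c_1e^(-3t)cos(3t) + c_2e^(-3t)sin(3t)

Let x_1 = y, x_2 = y'. Then x_1' = x_2 and x_2' = -18x_1 - 6x_2.
A = [[0,1],[-18,-6]]; det(A-λI) = λ^2 + 6λ + 18.
Eigenvalues λ = -3 ± 3i.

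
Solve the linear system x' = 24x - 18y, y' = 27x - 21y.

x(t) = -K_1e^(6t) - 2K_2e^(-3t), y(t) = -K_1e^(6t) - 3K_2e^(-3t)

Coefficient matrix A = [[24, -18], [27, -21]].
Characteristic polynomial det(A - λI) = λ^2 - 3λ - 18 = 0.
Eigenvalues λ = 6, -3.
For λ=6: (A-λI) row 1 is [18, -18], so an eigenvector is (-1, -1).
For λ=-3: (A-λI) row 1 is [27, -18], so an eigenvector is (-2, -3).
General solution: K_1e^(6t)(-1,-1) + K_2e^(-3t)(-2,-3).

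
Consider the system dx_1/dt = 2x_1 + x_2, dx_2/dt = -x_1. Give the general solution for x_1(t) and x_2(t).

Coefficient matrix A = [[2, 1], [-1, 0]].
Characteristic polynomial det(A - λI) = λ^2 - 2λ + 1 = 0.
Single eigenvalue λ = 1 with algebraic multiplicity 2.
Eigenvector v = (-1,1); generalized eigenvector w with (A-λI)w=v is (2,-3).
General solution: e^(t)[K_1·v + K_2·(t·v + w)].

x_1(t) = -K_1e^(t) - K_2te^(t) + 2K_2e^(t), x_2(t) = K_1e^(t) + K_2te^(t) - 3K_2e^(t)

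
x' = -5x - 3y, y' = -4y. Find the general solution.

Coefficient matrix A = [[-5, -3], [0, -4]].
Characteristic polynomial det(A - λI) = λ^2 + 9λ + 20 = 0.
Eigenvalues λ = -4, -5.
For λ=-4: (A-λI) row 1 is [-1, -3], so an eigenvector is (3, -1).
For λ=-5: (A-λI) row 1 is [0, -3], so an eigenvector is (1, 0).
General solution: c_1e^(-4t)(3,-1) + c_2e^(-5t)(1,0).

x(t) = 3c_1e^(-4t) + c_2e^(-5t), y(t) = -c_1e^(-4t)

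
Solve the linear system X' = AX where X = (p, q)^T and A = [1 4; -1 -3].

p(t) = -2c_1e^(-t) - 2c_2te^(-t) + c_2e^(-t), q(t) = c_1e^(-t) + c_2te^(-t) - c_2e^(-t)

Coefficient matrix A = [[1, 4], [-1, -3]].
Characteristic polynomial det(A - λI) = λ^2 + 2λ + 1 = 0.
Single eigenvalue λ = -1 with algebraic multiplicity 2.
Eigenvector v = (-2,1); generalized eigenvector w with (A-λI)w=v is (1,-1).
General solution: e^(-t)[c_1·v + c_2·(t·v + w)].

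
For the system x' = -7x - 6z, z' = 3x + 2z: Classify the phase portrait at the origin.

A = [[-7,-6],[3,2]]; det(A-λI) = λ^2 + 5λ + 4.
λ = -1, -4: both negative.

stable node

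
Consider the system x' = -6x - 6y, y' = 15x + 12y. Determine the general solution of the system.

x(t) = -C_1e^(3t)sin(3t) - C_1e^(3t)cos(3t) - C_2e^(3t)sin(3t) + C_2e^(3t)cos(3t), y(t) = C_1e^(3t)sin(3t) + 2C_1e^(3t)cos(3t) + 2C_2e^(3t)sin(3t) - C_2e^(3t)cos(3t)

Coefficient matrix A = [[-6, -6], [15, 12]].
Characteristic polynomial det(A - λI) = λ^2 - 6λ + 18 = 0.
Eigenvalues λ = 3 ± 3i (complex conjugate pair).
For λ=3+3i: an eigenvector is (-1,2) - i(-1,1) = (-1 + i, 2 - i).
A real fundamental pair from Re and Im of e^((3+3i)t)v: X_1 = e^(3t)(cos(3t)·(-1,2) + sin(3t)·(-1,1)), X_2 = e^(3t)(sin(3t)·(-1,2) - cos(3t)·(-1,1)).
General solution: C_1X_1 + C_2X_2.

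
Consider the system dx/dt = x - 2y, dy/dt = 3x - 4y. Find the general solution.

x(t) = C_1e^(-t) + 2C_2e^(-2t), y(t) = C_1e^(-t) + 3C_2e^(-2t)

Coefficient matrix A = [[1, -2], [3, -4]].
Characteristic polynomial det(A - λI) = λ^2 + 3λ + 2 = 0.
Eigenvalues λ = -1, -2.
For λ=-1: (A-λI) row 1 is [2, -2], so an eigenvector is (1, 1).
For λ=-2: (A-λI) row 1 is [3, -2], so an eigenvector is (2, 3).
General solution: C_1e^(-t)(1,1) + C_2e^(-2t)(2,3).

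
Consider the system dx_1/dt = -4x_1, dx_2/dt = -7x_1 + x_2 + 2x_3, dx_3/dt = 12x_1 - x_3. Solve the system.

x_1(t) = c_1e^(-4t), x_2(t) = 3c_1e^(-4t) + c_2e^(t) - c_3e^(-t), x_3(t) = -4c_1e^(-4t) + c_3e^(-t)

Coefficient matrix A = [[-4, 0, 0], [-7, 1, 2], [12, 0, -1]].
det(A - λI) = 0 gives eigenvalues λ = -4, 1, -1.
For λ=-4: eigenvector (1,3,-4).
For λ=1: eigenvector (0,1,0).
For λ=-1: eigenvector (0,-1,1).
General solution: c_1e^(-4t)(1,3,-4) + c_2e^(t)(0,1,0) + c_3e^(-t)(0,-1,1).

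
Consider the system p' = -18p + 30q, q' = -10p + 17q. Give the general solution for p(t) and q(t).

Coefficient matrix A = [[-18, 30], [-10, 17]].
Characteristic polynomial det(A - λI) = λ^2 + λ - 6 = 0.
Eigenvalues λ = 2, -3.
For λ=2: (A-λI) row 1 is [-20, 30], so an eigenvector is (3, 2).
For λ=-3: (A-λI) row 1 is [-15, 30], so an eigenvector is (-2, -1).
General solution: K_1e^(2t)(3,2) + K_2e^(-3t)(-2,-1).

p(t) = 3K_1e^(2t) - 2K_2e^(-3t), q(t) = 2K_1e^(2t) - K_2e^(-3t)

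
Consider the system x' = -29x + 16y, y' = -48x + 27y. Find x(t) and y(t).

Coefficient matrix A = [[-29, 16], [-48, 27]].
Characteristic polynomial det(A - λI) = λ^2 + 2λ - 15 = 0.
Eigenvalues λ = 3, -5.
For λ=3: (A-λI) row 1 is [-32, 16], so an eigenvector is (1, 2).
For λ=-5: (A-λI) row 1 is [-24, 16], so an eigenvector is (-2, -3).
General solution: C_1e^(3t)(1,2) + C_2e^(-5t)(-2,-3).

x(t) = C_1e^(3t) - 2C_2e^(-5t), y(t) = 2C_1e^(3t) - 3C_2e^(-5t)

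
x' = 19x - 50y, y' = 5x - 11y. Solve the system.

x(t) = c_1e^(4t)sin(5t) - 3c_1e^(4t)cos(5t) - 3c_2e^(4t)sin(5t) - c_2e^(4t)cos(5t), y(t) = -c_1e^(4t)cos(5t) - c_2e^(4t)sin(5t)

Coefficient matrix A = [[19, -50], [5, -11]].
Characteristic polynomial det(A - λI) = λ^2 - 8λ + 41 = 0.
Eigenvalues λ = 4 ± 5i (complex conjugate pair).
For λ=4+5i: an eigenvector is (-3,-1) - i(1,0) = (-3 - i, -1).
A real fundamental pair from Re and Im of e^((4+5i)t)v: X_1 = e^(4t)(cos(5t)·(-3,-1) + sin(5t)·(1,0)), X_2 = e^(4t)(sin(5t)·(-3,-1) - cos(5t)·(1,0)).
General solution: c_1X_1 + c_2X_2.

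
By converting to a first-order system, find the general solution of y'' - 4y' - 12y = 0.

Let x_1 = y, x_2 = y'. Then x_1' = x_2 and x_2' = 12x_1 + 4x_2.
A = [[0,1],[12,4]]; det(A-λI) = λ^2 - 4λ - 12.
Eigenvalues λ = -2, 6 with eigenvectors (1,-2), (1,6).

y(t) = K_1e^(-2t) + K_2e^(6t)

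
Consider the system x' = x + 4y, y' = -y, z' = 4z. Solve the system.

x(t) = c_1e^(t) - 2c_2e^(-t), y(t) = c_2e^(-t), z(t) = c_3e^(4t)

Coefficient matrix A = [[1, 4, 0], [0, -1, 0], [0, 0, 4]].
det(A - λI) = 0 gives eigenvalues λ = 1, -1, 4.
For λ=1: eigenvector (1,0,0).
For λ=-1: eigenvector (-2,1,0).
For λ=4: eigenvector (0,0,1).
General solution: c_1e^(t)(1,0,0) + c_2e^(-t)(-2,1,0) + c_3e^(4t)(0,0,1).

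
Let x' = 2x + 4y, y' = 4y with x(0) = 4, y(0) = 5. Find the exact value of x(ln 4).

2464

A = [[2,4],[0,4]]; eigenvalues λ = 4, 2.
Eigenvectors: (-2,-1) for λ=4, (-1,0) for λ=2.
From the initial condition, c_1 = -5, c_2 = 6.
x(ln 4) = (-5)(4^4)(-2) + (6)(4^2)(-1) = 2464.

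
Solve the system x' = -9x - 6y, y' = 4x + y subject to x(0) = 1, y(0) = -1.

x(t) = e^(-3t), y(t) = -e^(-3t)

Coefficient matrix A = [[-9, -6], [4, 1]].
Characteristic polynomial det(A - λI) = λ^2 + 8λ + 15 = 0.
Eigenvalues λ = -3, -5.
For λ=-3: (A-λI) row 1 is [-6, -6], so an eigenvector is (-1, 1).
For λ=-5: (A-λI) row 1 is [-4, -6], so an eigenvector is (-3, 2).
General solution: C_1e^(-3t)(-1,1) + C_2e^(-5t)(-3,2).
Applying x(0)=1, y(0)=-1 gives C_1=-1, C_2=0.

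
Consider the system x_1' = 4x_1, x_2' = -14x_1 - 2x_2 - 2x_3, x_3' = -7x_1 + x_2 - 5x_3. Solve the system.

Coefficient matrix A = [[4, 0, 0], [-14, -2, -2], [-7, 1, -5]].
det(A - λI) = 0 gives eigenvalues λ = -3, -4, 4.
For λ=-3: eigenvector (0,2,1).
For λ=-4: eigenvector (0,-1,-1).
For λ=4: eigenvector (1,-2,-1).
General solution: K_1e^(-3t)(0,2,1) + K_2e^(-4t)(0,-1,-1) + K_3e^(4t)(1,-2,-1).

x_1(t) = K_3e^(4t), x_2(t) = 2K_1e^(-3t) - K_2e^(-4t) - 2K_3e^(4t), x_3(t) = K_1e^(-3t) - K_2e^(-4t) - K_3e^(4t)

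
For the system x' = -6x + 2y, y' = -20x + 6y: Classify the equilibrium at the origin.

center

A = [[-6,2],[-20,6]]; det(A-λI) = λ^2 + 4.
λ = 0 ± 2i: zero real part.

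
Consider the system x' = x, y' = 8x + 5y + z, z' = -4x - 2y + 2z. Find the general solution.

Coefficient matrix A = [[1, 0, 0], [8, 5, 1], [-4, -2, 2]].
det(A - λI) = 0 gives eigenvalues λ = 1, 3, 4.
For λ=1: eigenvector (1,-2,0).
For λ=3: eigenvector (0,-1,2).
For λ=4: eigenvector (0,-1,1).
General solution: c_1e^(t)(1,-2,0) + c_2e^(3t)(0,-1,2) + c_3e^(4t)(0,-1,1).

x(t) = c_1e^(t), y(t) = -2c_1e^(t) - c_2e^(3t) - c_3e^(4t), z(t) = 2c_2e^(3t) + c_3e^(4t)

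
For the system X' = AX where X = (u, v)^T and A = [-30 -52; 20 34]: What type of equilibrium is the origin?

unstable spiral

A = [[-30,-52],[20,34]]; det(A-λI) = λ^2 - 4λ + 20.
λ = 2 ± 4i: positive real part.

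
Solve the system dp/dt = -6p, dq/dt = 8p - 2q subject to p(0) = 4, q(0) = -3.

Coefficient matrix A = [[-6, 0], [8, -2]].
Characteristic polynomial det(A - λI) = λ^2 + 8λ + 12 = 0.
Eigenvalues λ = -6, -2.
For λ=-6: (A-λI) row 2 is [8, 4], so an eigenvector is (-1, 2).
For λ=-2: (A-λI) row 1 is [-4, 0], so an eigenvector is (0, 1).
General solution: c_1e^(-6t)(-1,2) + c_2e^(-2t)(0,1).
Applying p(0)=4, q(0)=-3 gives c_1=-4, c_2=5.

p(t) = 4e^(-6t), q(t) = 5e^(-2t) - 8e^(-6t)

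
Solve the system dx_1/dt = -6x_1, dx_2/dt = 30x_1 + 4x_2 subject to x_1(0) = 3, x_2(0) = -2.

x_1(t) = 3e^(-6t), x_2(t) = 7e^(4t) - 9e^(-6t)

Coefficient matrix A = [[-6, 0], [30, 4]].
Characteristic polynomial det(A - λI) = λ^2 + 2λ - 24 = 0.
Eigenvalues λ = -6, 4.
For λ=-6: (A-λI) row 2 is [30, 10], so an eigenvector is (-1, 3).
For λ=4: (A-λI) row 1 is [-10, 0], so an eigenvector is (0, -1).
General solution: K_1e^(-6t)(-1,3) + K_2e^(4t)(0,-1).
Applying x_1(0)=3, x_2(0)=-2 gives K_1=-3, K_2=-7.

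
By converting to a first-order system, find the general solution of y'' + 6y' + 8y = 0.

Let x_1 = y, x_2 = y'. Then x_1' = x_2 and x_2' = -8x_1 - 6x_2.
A = [[0,1],[-8,-6]]; det(A-λI) = λ^2 + 6λ + 8.
Eigenvalues λ = -2, -4 with eigenvectors (1,-2), (1,-4).

y(t) = c_1e^(-2t) + c_2e^(-4t)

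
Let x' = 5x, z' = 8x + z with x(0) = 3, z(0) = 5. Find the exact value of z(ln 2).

190

A = [[5,0],[8,1]]; eigenvalues λ = 1, 5.
Eigenvectors: (0,1) for λ=1, (1,2) for λ=5.
From the initial condition, c_1 = -1, c_2 = 3.
z(ln 2) = (-1)(2^1)(1) + (3)(2^5)(2) = 190.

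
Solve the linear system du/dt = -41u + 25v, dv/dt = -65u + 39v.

Coefficient matrix A = [[-41, 25], [-65, 39]].
Characteristic polynomial det(A - λI) = λ^2 + 2λ + 26 = 0.
Eigenvalues λ = -1 ± 5i (complex conjugate pair).
For λ=-1+5i: an eigenvector is (-1,-2) - i(-2,-3) = (-1 + 2i, -2 + 3i).
A real fundamental pair from Re and Im of e^((-1+5i)t)v: X_1 = e^(-t)(cos(5t)·(-1,-2) + sin(5t)·(-2,-3)), X_2 = e^(-t)(sin(5t)·(-1,-2) - cos(5t)·(-2,-3)).
General solution: K_1X_1 + K_2X_2.

u(t) = -2K_1e^(-t)sin(5t) - K_1e^(-t)cos(5t) - K_2e^(-t)sin(5t) + 2K_2e^(-t)cos(5t), v(t) = -3K_1e^(-t)sin(5t) - 2K_1e^(-t)cos(5t) - 2K_2e^(-t)sin(5t) + 3K_2e^(-t)cos(5t)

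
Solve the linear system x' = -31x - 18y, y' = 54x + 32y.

Coefficient matrix A = [[-31, -18], [54, 32]].
Characteristic polynomial det(A - λI) = λ^2 - λ - 20 = 0.
Eigenvalues λ = -4, 5.
For λ=-4: (A-λI) row 1 is [-27, -18], so an eigenvector is (-2, 3).
For λ=5: (A-λI) row 1 is [-36, -18], so an eigenvector is (-1, 2).
General solution: c_1e^(-4t)(-2,3) + c_2e^(5t)(-1,2).

x(t) = -2c_1e^(-4t) - c_2e^(5t), y(t) = 3c_1e^(-4t) + 2c_2e^(5t)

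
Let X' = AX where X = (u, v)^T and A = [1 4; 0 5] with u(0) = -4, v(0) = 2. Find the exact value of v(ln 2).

A = [[1,4],[0,5]]; eigenvalues λ = 1, 5.
Eigenvectors: (1,0) for λ=1, (-1,-1) for λ=5.
From the initial condition, c_1 = -6, c_2 = -2.
v(ln 2) = (-6)(2^1)(0) + (-2)(2^5)(-1) = 64.

64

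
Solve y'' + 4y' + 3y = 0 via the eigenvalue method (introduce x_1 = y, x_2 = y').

Let x_1 = y, x_2 = y'. Then x_1' = x_2 and x_2' = -3x_1 - 4x_2.
A = [[0,1],[-3,-4]]; det(A-λI) = λ^2 + 4λ + 3.
Eigenvalues λ = -3, -1 with eigenvectors (1,-3), (1,-1).

y(t) = c_1e^(-3t) + c_2e^(-t)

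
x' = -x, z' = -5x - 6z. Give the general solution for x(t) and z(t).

x(t) = -C_1e^(-t), z(t) = C_1e^(-t) + C_2e^(-6t)

Coefficient matrix A = [[-1, 0], [-5, -6]].
Characteristic polynomial det(A - λI) = λ^2 + 7λ + 6 = 0.
Eigenvalues λ = -1, -6.
For λ=-1: (A-λI) row 2 is [-5, -5], so an eigenvector is (-1, 1).
For λ=-6: (A-λI) row 1 is [5, 0], so an eigenvector is (0, 1).
General solution: C_1e^(-t)(-1,1) + C_2e^(-6t)(0,1).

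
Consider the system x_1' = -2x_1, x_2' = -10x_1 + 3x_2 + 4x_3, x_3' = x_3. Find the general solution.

x_1(t) = c_1e^(-2t), x_2(t) = 2c_1e^(-2t) + c_2e^(3t) - 2c_3e^(t), x_3(t) = c_3e^(t)

Coefficient matrix A = [[-2, 0, 0], [-10, 3, 4], [0, 0, 1]].
det(A - λI) = 0 gives eigenvalues λ = -2, 3, 1.
For λ=-2: eigenvector (1,2,0).
For λ=3: eigenvector (0,1,0).
For λ=1: eigenvector (0,-2,1).
General solution: c_1e^(-2t)(1,2,0) + c_2e^(3t)(0,1,0) + c_3e^(t)(0,-2,1).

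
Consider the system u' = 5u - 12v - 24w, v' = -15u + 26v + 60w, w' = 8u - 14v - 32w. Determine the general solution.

Coefficient matrix A = [[5, -12, -24], [-15, 26, 60], [8, -14, -32]].
det(A - λI) = 0 gives eigenvalues λ = 2, -4, 1.
For λ=2: eigenvector (4,-5,3).
For λ=-4: eigenvector (0,-2,1).
For λ=1: eigenvector (3,-3,2).
General solution: c_1e^(2t)(4,-5,3) + c_2e^(-4t)(0,-2,1) + c_3e^(t)(3,-3,2).

u(t) = 4c_1e^(2t) + 3c_3e^(t), v(t) = -5c_1e^(2t) - 2c_2e^(-4t) - 3c_3e^(t), w(t) = 3c_1e^(2t) + c_2e^(-4t) + 2c_3e^(t)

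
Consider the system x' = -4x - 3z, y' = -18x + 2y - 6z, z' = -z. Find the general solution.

x(t) = c_1e^(-4t) - c_3e^(-t), y(t) = 3c_1e^(-4t) + c_2e^(2t) - 4c_3e^(-t), z(t) = c_3e^(-t)

Coefficient matrix A = [[-4, 0, -3], [-18, 2, -6], [0, 0, -1]].
det(A - λI) = 0 gives eigenvalues λ = -4, 2, -1.
For λ=-4: eigenvector (1,3,0).
For λ=2: eigenvector (0,1,0).
For λ=-1: eigenvector (-1,-4,1).
General solution: c_1e^(-4t)(1,3,0) + c_2e^(2t)(0,1,0) + c_3e^(-t)(-1,-4,1).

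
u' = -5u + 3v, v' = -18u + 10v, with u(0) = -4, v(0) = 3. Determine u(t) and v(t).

Coefficient matrix A = [[-5, 3], [-18, 10]].
Characteristic polynomial det(A - λI) = λ^2 - 5λ + 4 = 0.
Eigenvalues λ = 4, 1.
For λ=4: (A-λI) row 1 is [-9, 3], so an eigenvector is (-1, -3).
For λ=1: (A-λI) row 1 is [-6, 3], so an eigenvector is (1, 2).
General solution: c_1e^(4t)(-1,-3) + c_2e^(t)(1,2).
Applying u(0)=-4, v(0)=3 gives c_1=-11, c_2=-15.

u(t) = 11e^(4t) - 15e^(t), v(t) = 33e^(4t) - 30e^(t)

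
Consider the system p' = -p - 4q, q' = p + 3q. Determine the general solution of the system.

p(t) = 2K_1e^(t) + 2K_2te^(t) - K_2e^(t), q(t) = -K_1e^(t) - K_2te^(t)

Coefficient matrix A = [[-1, -4], [1, 3]].
Characteristic polynomial det(A - λI) = λ^2 - 2λ + 1 = 0.
Single eigenvalue λ = 1 with algebraic multiplicity 2.
Eigenvector v = (2,-1); generalized eigenvector w with (A-λI)w=v is (-1,0).
General solution: e^(t)[K_1·v + K_2·(t·v + w)].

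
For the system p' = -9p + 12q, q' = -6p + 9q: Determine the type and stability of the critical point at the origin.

saddle

A = [[-9,12],[-6,9]]; det(A-λI) = λ^2 - 9.
λ = 3, -3: opposite signs.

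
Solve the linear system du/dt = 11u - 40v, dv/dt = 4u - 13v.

u(t) = -C_1e^(-t)sin(4t) + 3C_1e^(-t)cos(4t) + 3C_2e^(-t)sin(4t) + C_2e^(-t)cos(4t), v(t) = C_1e^(-t)cos(4t) + C_2e^(-t)sin(4t)

Coefficient matrix A = [[11, -40], [4, -13]].
Characteristic polynomial det(A - λI) = λ^2 + 2λ + 17 = 0.
Eigenvalues λ = -1 ± 4i (complex conjugate pair).
For λ=-1+4i: an eigenvector is (3,1) - i(-1,0) = (3 + i, 1).
A real fundamental pair from Re and Im of e^((-1+4i)t)v: X_1 = e^(-t)(cos(4t)·(3,1) + sin(4t)·(-1,0)), X_2 = e^(-t)(sin(4t)·(3,1) - cos(4t)·(-1,0)).
General solution: C_1X_1 + C_2X_2.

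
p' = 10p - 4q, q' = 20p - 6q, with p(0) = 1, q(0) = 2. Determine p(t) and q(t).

p(t) = e^(2t)cos(4t), q(t) = e^(2t)sin(4t) + 2e^(2t)cos(4t)

Coefficient matrix A = [[10, -4], [20, -6]].
Characteristic polynomial det(A - λI) = λ^2 - 4λ + 20 = 0.
Eigenvalues λ = 2 ± 4i (complex conjugate pair).
For λ=2+4i: an eigenvector is (-1,-2) - i(0,-1) = (-1, -2 + i).
A real fundamental pair from Re and Im of e^((2+4i)t)v: X_1 = e^(2t)(cos(4t)·(-1,-2) + sin(4t)·(0,-1)), X_2 = e^(2t)(sin(4t)·(-1,-2) - cos(4t)·(0,-1)).
General solution: K_1X_1 + K_2X_2.
Applying p(0)=1, q(0)=2 gives K_1=-1, K_2=0.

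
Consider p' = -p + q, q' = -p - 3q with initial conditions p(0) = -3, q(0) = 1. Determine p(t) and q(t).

Coefficient matrix A = [[-1, 1], [-1, -3]].
Characteristic polynomial det(A - λI) = λ^2 + 4λ + 4 = 0.
Single eigenvalue λ = -2 with algebraic multiplicity 2.
Eigenvector v = (1,-1); generalized eigenvector w with (A-λI)w=v is (-2,3).
General solution: e^(-2t)[c_1·v + c_2·(t·v + w)].
Applying p(0)=-3, q(0)=1 gives c_1=-7, c_2=-2.

p(t) = -2te^(-2t) - 3e^(-2t), q(t) = 2te^(-2t) + e^(-2t)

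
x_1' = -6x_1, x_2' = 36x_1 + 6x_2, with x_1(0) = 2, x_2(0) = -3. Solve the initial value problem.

x_1(t) = 2e^(-6t), x_2(t) = 3e^(6t) - 6e^(-6t)

Coefficient matrix A = [[-6, 0], [36, 6]].
Characteristic polynomial det(A - λI) = λ^2 - 36 = 0.
Eigenvalues λ = -6, 6.
For λ=-6: (A-λI) row 2 is [36, 12], so an eigenvector is (1, -3).
For λ=6: (A-λI) row 1 is [-12, 0], so an eigenvector is (0, 1).
General solution: c_1e^(-6t)(1,-3) + c_2e^(6t)(0,1).
Applying x_1(0)=2, x_2(0)=-3 gives c_1=2, c_2=3.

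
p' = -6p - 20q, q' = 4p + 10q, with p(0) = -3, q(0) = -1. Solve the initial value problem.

p(t) = 11e^(2t)sin(4t) - 3e^(2t)cos(4t), q(t) = -5e^(2t)sin(4t) - e^(2t)cos(4t)

Coefficient matrix A = [[-6, -20], [4, 10]].
Characteristic polynomial det(A - λI) = λ^2 - 4λ + 20 = 0.
Eigenvalues λ = 2 ± 4i (complex conjugate pair).
For λ=2+4i: an eigenvector is (2,-1) - i(1,0) = (2 - i, -1).
A real fundamental pair from Re and Im of e^((2+4i)t)v: X_1 = e^(2t)(cos(4t)·(2,-1) + sin(4t)·(1,0)), X_2 = e^(2t)(sin(4t)·(2,-1) - cos(4t)·(1,0)).
General solution: K_1X_1 + K_2X_2.
Applying p(0)=-3, q(0)=-1 gives K_1=1, K_2=5.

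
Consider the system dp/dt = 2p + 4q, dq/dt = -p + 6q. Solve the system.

Coefficient matrix A = [[2, 4], [-1, 6]].
Characteristic polynomial det(A - λI) = λ^2 - 8λ + 16 = 0.
Single eigenvalue λ = 4 with algebraic multiplicity 2.
Eigenvector v = (2,1); generalized eigenvector w with (A-λI)w=v is (1,1).
General solution: e^(4t)[K_1·v + K_2·(t·v + w)].

p(t) = 2K_1e^(4t) + 2K_2te^(4t) + K_2e^(4t), q(t) = K_1e^(4t) + K_2te^(4t) + K_2e^(4t)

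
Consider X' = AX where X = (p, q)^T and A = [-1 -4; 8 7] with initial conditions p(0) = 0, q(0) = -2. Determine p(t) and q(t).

p(t) = 2e^(3t)sin(4t), q(t) = -2e^(3t)sin(4t) - 2e^(3t)cos(4t)

Coefficient matrix A = [[-1, -4], [8, 7]].
Characteristic polynomial det(A - λI) = λ^2 - 6λ + 25 = 0.
Eigenvalues λ = 3 ± 4i (complex conjugate pair).
For λ=3+4i: an eigenvector is (0,1) - i(-1,1) = (0 + i, 1 - i).
A real fundamental pair from Re and Im of e^((3+4i)t)v: X_1 = e^(3t)(cos(4t)·(0,1) + sin(4t)·(-1,1)), X_2 = e^(3t)(sin(4t)·(0,1) - cos(4t)·(-1,1)).
General solution: C_1X_1 + C_2X_2.
Applying p(0)=0, q(0)=-2 gives C_1=-2, C_2=0.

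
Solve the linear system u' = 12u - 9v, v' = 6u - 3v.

u(t) = -3c_1e^(6t) + c_2e^(3t), v(t) = -2c_1e^(6t) + c_2e^(3t)

Coefficient matrix A = [[12, -9], [6, -3]].
Characteristic polynomial det(A - λI) = λ^2 - 9λ + 18 = 0.
Eigenvalues λ = 6, 3.
For λ=6: (A-λI) row 1 is [6, -9], so an eigenvector is (-3, -2).
For λ=3: (A-λI) row 1 is [9, -9], so an eigenvector is (1, 1).
General solution: c_1e^(6t)(-3,-2) + c_2e^(3t)(1,1).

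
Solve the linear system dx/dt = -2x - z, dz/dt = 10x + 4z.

x(t) = K_1e^(t)sin(t) - K_2e^(t)cos(t), z(t) = -3K_1e^(t)sin(t) - K_1e^(t)cos(t) - K_2e^(t)sin(t) + 3K_2e^(t)cos(t)

Coefficient matrix A = [[-2, -1], [10, 4]].
Characteristic polynomial det(A - λI) = λ^2 - 2λ + 2 = 0.
Eigenvalues λ = 1 ± i (complex conjugate pair).
For λ=1+i: an eigenvector is (0,-1) - i(1,-3) = (0 - i, -1 + 3i).
A real fundamental pair from Re and Im of e^((1+i)t)v: X_1 = e^(t)(cos(t)·(0,-1) + sin(t)·(1,-3)), X_2 = e^(t)(sin(t)·(0,-1) - cos(t)·(1,-3)).
General solution: K_1X_1 + K_2X_2.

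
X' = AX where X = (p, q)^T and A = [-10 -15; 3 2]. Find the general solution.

Coefficient matrix A = [[-10, -15], [3, 2]].
Characteristic polynomial det(A - λI) = λ^2 + 8λ + 25 = 0.
Eigenvalues λ = -4 ± 3i (complex conjugate pair).
For λ=-4+3i: an eigenvector is (2,-1) - i(1,0) = (2 - i, -1).
A real fundamental pair from Re and Im of e^((-4+3i)t)v: X_1 = e^(-4t)(cos(3t)·(2,-1) + sin(3t)·(1,0)), X_2 = e^(-4t)(sin(3t)·(2,-1) - cos(3t)·(1,0)).
General solution: K_1X_1 + K_2X_2.

p(t) = K_1e^(-4t)sin(3t) + 2K_1e^(-4t)cos(3t) + 2K_2e^(-4t)sin(3t) - K_2e^(-4t)cos(3t), q(t) = -K_1e^(-4t)cos(3t) - K_2e^(-4t)sin(3t)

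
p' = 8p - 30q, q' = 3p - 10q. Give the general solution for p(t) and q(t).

Coefficient matrix A = [[8, -30], [3, -10]].
Characteristic polynomial det(A - λI) = λ^2 + 2λ + 10 = 0.
Eigenvalues λ = -1 ± 3i (complex conjugate pair).
For λ=-1+3i: an eigenvector is (1,0) - i(3,1) = (1 - 3i, 0 - i).
A real fundamental pair from Re and Im of e^((-1+3i)t)v: X_1 = e^(-t)(cos(3t)·(1,0) + sin(3t)·(3,1)), X_2 = e^(-t)(sin(3t)·(1,0) - cos(3t)·(3,1)).
General solution: c_1X_1 + c_2X_2.

p(t) = 3c_1e^(-t)sin(3t) + c_1e^(-t)cos(3t) + c_2e^(-t)sin(3t) - 3c_2e^(-t)cos(3t), q(t) = c_1e^(-t)sin(3t) - c_2e^(-t)cos(3t)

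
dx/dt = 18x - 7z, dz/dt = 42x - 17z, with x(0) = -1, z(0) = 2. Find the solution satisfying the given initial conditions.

Coefficient matrix A = [[18, -7], [42, -17]].
Characteristic polynomial det(A - λI) = λ^2 - λ - 12 = 0.
Eigenvalues λ = -3, 4.
For λ=-3: (A-λI) row 1 is [21, -7], so an eigenvector is (1, 3).
For λ=4: (A-λI) row 1 is [14, -7], so an eigenvector is (1, 2).
General solution: K_1e^(-3t)(1,3) + K_2e^(4t)(1,2).
Applying x(0)=-1, z(0)=2 gives K_1=4, K_2=-5.

x(t) = -5e^(4t) + 4e^(-3t), z(t) = -10e^(4t) + 12e^(-3t)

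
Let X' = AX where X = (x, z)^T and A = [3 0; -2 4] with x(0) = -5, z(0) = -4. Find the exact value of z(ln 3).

A = [[3,0],[-2,4]]; eigenvalues λ = 3, 4.
Eigenvectors: (-1,-2) for λ=3, (0,-1) for λ=4.
From the initial condition, c_1 = 5, c_2 = -6.
z(ln 3) = (5)(3^3)(-2) + (-6)(3^4)(-1) = 216.

216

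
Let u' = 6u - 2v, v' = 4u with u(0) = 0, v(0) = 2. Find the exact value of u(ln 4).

A = [[6,-2],[4,0]]; eigenvalues λ = 4, 2.
Eigenvectors: (1,1) for λ=4, (-1,-2) for λ=2.
From the initial condition, c_1 = -2, c_2 = -2.
u(ln 4) = (-2)(4^4)(1) + (-2)(4^2)(-1) = -480.

-480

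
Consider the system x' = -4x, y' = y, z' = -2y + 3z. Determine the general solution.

x(t) = K_2e^(-4t), y(t) = K_1e^(t), z(t) = K_1e^(t) + K_3e^(3t)

Coefficient matrix A = [[-4, 0, 0], [0, 1, 0], [0, -2, 3]].
det(A - λI) = 0 gives eigenvalues λ = 1, -4, 3.
For λ=1: eigenvector (0,1,1).
For λ=-4: eigenvector (1,0,0).
For λ=3: eigenvector (0,0,1).
General solution: K_1e^(t)(0,1,1) + K_2e^(-4t)(1,0,0) + K_3e^(3t)(0,0,1).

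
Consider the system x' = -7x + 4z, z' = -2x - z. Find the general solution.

Coefficient matrix A = [[-7, 4], [-2, -1]].
Characteristic polynomial det(A - λI) = λ^2 + 8λ + 15 = 0.
Eigenvalues λ = -3, -5.
For λ=-3: (A-λI) row 1 is [-4, 4], so an eigenvector is (1, 1).
For λ=-5: (A-λI) row 1 is [-2, 4], so an eigenvector is (-2, -1).
General solution: K_1e^(-3t)(1,1) + K_2e^(-5t)(-2,-1).

x(t) = K_1e^(-3t) - 2K_2e^(-5t), z(t) = K_1e^(-3t) - K_2e^(-5t)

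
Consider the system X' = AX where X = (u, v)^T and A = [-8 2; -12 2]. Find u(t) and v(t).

Coefficient matrix A = [[-8, 2], [-12, 2]].
Characteristic polynomial det(A - λI) = λ^2 + 6λ + 8 = 0.
Eigenvalues λ = -2, -4.
For λ=-2: (A-λI) row 1 is [-6, 2], so an eigenvector is (1, 3).
For λ=-4: (A-λI) row 1 is [-4, 2], so an eigenvector is (-1, -2).
General solution: C_1e^(-2t)(1,3) + C_2e^(-4t)(-1,-2).

u(t) = C_1e^(-2t) - C_2e^(-4t), v(t) = 3C_1e^(-2t) - 2C_2e^(-4t)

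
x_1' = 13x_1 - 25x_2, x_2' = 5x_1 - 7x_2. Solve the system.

Coefficient matrix A = [[13, -25], [5, -7]].
Characteristic polynomial det(A - λI) = λ^2 - 6λ + 34 = 0.
Eigenvalues λ = 3 ± 5i (complex conjugate pair).
For λ=3+5i: an eigenvector is (-2,-1) - i(1,0) = (-2 - i, -1).
A real fundamental pair from Re and Im of e^((3+5i)t)v: X_1 = e^(3t)(cos(5t)·(-2,-1) + sin(5t)·(1,0)), X_2 = e^(3t)(sin(5t)·(-2,-1) - cos(5t)·(1,0)).
General solution: C_1X_1 + C_2X_2.

x_1(t) = C_1e^(3t)sin(5t) - 2C_1e^(3t)cos(5t) - 2C_2e^(3t)sin(5t) - C_2e^(3t)cos(5t), x_2(t) = -C_1e^(3t)cos(5t) - C_2e^(3t)sin(5t)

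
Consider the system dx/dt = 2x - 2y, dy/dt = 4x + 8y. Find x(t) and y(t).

x(t) = C_1e^(6t) - C_2e^(4t), y(t) = -2C_1e^(6t) + C_2e^(4t)

Coefficient matrix A = [[2, -2], [4, 8]].
Characteristic polynomial det(A - λI) = λ^2 - 10λ + 24 = 0.
Eigenvalues λ = 6, 4.
For λ=6: (A-λI) row 1 is [-4, -2], so an eigenvector is (1, -2).
For λ=4: (A-λI) row 1 is [-2, -2], so an eigenvector is (-1, 1).
General solution: C_1e^(6t)(1,-2) + C_2e^(4t)(-1,1).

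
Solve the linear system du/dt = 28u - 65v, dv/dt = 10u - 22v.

u(t) = -2C_1e^(3t)sin(5t) - 3C_1e^(3t)cos(5t) - 3C_2e^(3t)sin(5t) + 2C_2e^(3t)cos(5t), v(t) = -C_1e^(3t)sin(5t) - C_1e^(3t)cos(5t) - C_2e^(3t)sin(5t) + C_2e^(3t)cos(5t)

Coefficient matrix A = [[28, -65], [10, -22]].
Characteristic polynomial det(A - λI) = λ^2 - 6λ + 34 = 0.
Eigenvalues λ = 3 ± 5i (complex conjugate pair).
For λ=3+5i: an eigenvector is (-3,-1) - i(-2,-1) = (-3 + 2i, -1 + i).
A real fundamental pair from Re and Im of e^((3+5i)t)v: X_1 = e^(3t)(cos(5t)·(-3,-1) + sin(5t)·(-2,-1)), X_2 = e^(3t)(sin(5t)·(-3,-1) - cos(5t)·(-2,-1)).
General solution: C_1X_1 + C_2X_2.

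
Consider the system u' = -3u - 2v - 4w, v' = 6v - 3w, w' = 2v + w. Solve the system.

Coefficient matrix A = [[-3, -2, -4], [0, 6, -3], [0, 2, 1]].
det(A - λI) = 0 gives eigenvalues λ = -3, 4, 3.
For λ=-3: eigenvector (1,0,0).
For λ=4: eigenvector (-2,3,2).
For λ=3: eigenvector (-1,1,1).
General solution: C_1e^(-3t)(1,0,0) + C_2e^(4t)(-2,3,2) + C_3e^(3t)(-1,1,1).

u(t) = C_1e^(-3t) - 2C_2e^(4t) - C_3e^(3t), v(t) = 3C_2e^(4t) + C_3e^(3t), w(t) = 2C_2e^(4t) + C_3e^(3t)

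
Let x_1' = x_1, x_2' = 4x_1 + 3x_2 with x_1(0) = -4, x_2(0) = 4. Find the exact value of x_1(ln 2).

A = [[1,0],[4,3]]; eigenvalues λ = 3, 1.
Eigenvectors: (0,-1) for λ=3, (1,-2) for λ=1.
From the initial condition, c_1 = 4, c_2 = -4.
x_1(ln 2) = (4)(2^3)(0) + (-4)(2^1)(1) = -8.

-8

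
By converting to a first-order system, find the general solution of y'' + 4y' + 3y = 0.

y(t) = K_1e^(-3t) + K_2e^(-t)

Let x_1 = y, x_2 = y'. Then x_1' = x_2 and x_2' = -3x_1 - 4x_2.
A = [[0,1],[-3,-4]]; det(A-λI) = λ^2 + 4λ + 3.
Eigenvalues λ = -3, -1 with eigenvectors (1,-3), (1,-1).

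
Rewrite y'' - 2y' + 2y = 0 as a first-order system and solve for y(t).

y(t) = C_1e^(t)cos(t) + C_2e^(t)sin(t)

Let x_1 = y, x_2 = y'. Then x_1' = x_2 and x_2' = -2x_1 + 2x_2.
A = [[0,1],[-2,2]]; det(A-λI) = λ^2 - 2λ + 2.
Eigenvalues λ = 1 ± i.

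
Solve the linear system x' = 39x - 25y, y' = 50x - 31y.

Coefficient matrix A = [[39, -25], [50, -31]].
Characteristic polynomial det(A - λI) = λ^2 - 8λ + 41 = 0.
Eigenvalues λ = 4 ± 5i (complex conjugate pair).
For λ=4+5i: an eigenvector is (-2,-3) - i(1,1) = (-2 - i, -3 - i).
A real fundamental pair from Re and Im of e^((4+5i)t)v: X_1 = e^(4t)(cos(5t)·(-2,-3) + sin(5t)·(1,1)), X_2 = e^(4t)(sin(5t)·(-2,-3) - cos(5t)·(1,1)).
General solution: c_1X_1 + c_2X_2.

x(t) = c_1e^(4t)sin(5t) - 2c_1e^(4t)cos(5t) - 2c_2e^(4t)sin(5t) - c_2e^(4t)cos(5t), y(t) = c_1e^(4t)sin(5t) - 3c_1e^(4t)cos(5t) - 3c_2e^(4t)sin(5t) - c_2e^(4t)cos(5t)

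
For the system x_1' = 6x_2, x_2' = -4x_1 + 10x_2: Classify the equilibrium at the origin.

A = [[0,6],[-4,10]]; det(A-λI) = λ^2 - 10λ + 24.
λ = 6, 4: both positive.

unstable node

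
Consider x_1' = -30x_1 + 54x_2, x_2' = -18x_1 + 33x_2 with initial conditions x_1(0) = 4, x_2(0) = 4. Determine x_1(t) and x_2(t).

Coefficient matrix A = [[-30, 54], [-18, 33]].
Characteristic polynomial det(A - λI) = λ^2 - 3λ - 18 = 0.
Eigenvalues λ = 6, -3.
For λ=6: (A-λI) row 1 is [-36, 54], so an eigenvector is (3, 2).
For λ=-3: (A-λI) row 1 is [-27, 54], so an eigenvector is (-2, -1).
General solution: c_1e^(6t)(3,2) + c_2e^(-3t)(-2,-1).
Applying x_1(0)=4, x_2(0)=4 gives c_1=4, c_2=4.

x_1(t) = 12e^(6t) - 8e^(-3t), x_2(t) = 8e^(6t) - 4e^(-3t)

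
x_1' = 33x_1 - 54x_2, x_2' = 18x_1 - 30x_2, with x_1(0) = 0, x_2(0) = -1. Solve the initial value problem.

x_1(t) = 6e^(6t) - 6e^(-3t), x_2(t) = 3e^(6t) - 4e^(-3t)

Coefficient matrix A = [[33, -54], [18, -30]].
Characteristic polynomial det(A - λI) = λ^2 - 3λ - 18 = 0.
Eigenvalues λ = -3, 6.
For λ=-3: (A-λI) row 1 is [36, -54], so an eigenvector is (-3, -2).
For λ=6: (A-λI) row 1 is [27, -54], so an eigenvector is (-2, -1).
General solution: C_1e^(-3t)(-3,-2) + C_2e^(6t)(-2,-1).
Applying x_1(0)=0, x_2(0)=-1 gives C_1=2, C_2=-3.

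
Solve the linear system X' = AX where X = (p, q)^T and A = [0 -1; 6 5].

p(t) = -C_1e^(2t) - C_2e^(3t), q(t) = 2C_1e^(2t) + 3C_2e^(3t)

Coefficient matrix A = [[0, -1], [6, 5]].
Characteristic polynomial det(A - λI) = λ^2 - 5λ + 6 = 0.
Eigenvalues λ = 2, 3.
For λ=2: (A-λI) row 1 is [-2, -1], so an eigenvector is (-1, 2).
For λ=3: (A-λI) row 1 is [-3, -1], so an eigenvector is (-1, 3).
General solution: C_1e^(2t)(-1,2) + C_2e^(3t)(-1,3).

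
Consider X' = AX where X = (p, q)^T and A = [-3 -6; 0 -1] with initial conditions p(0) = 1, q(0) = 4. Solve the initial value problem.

p(t) = -12e^(-t) + 13e^(-3t), q(t) = 4e^(-t)

Coefficient matrix A = [[-3, -6], [0, -1]].
Characteristic polynomial det(A - λI) = λ^2 + 4λ + 3 = 0.
Eigenvalues λ = -1, -3.
For λ=-1: (A-λI) row 1 is [-2, -6], so an eigenvector is (3, -1).
For λ=-3: (A-λI) row 1 is [0, -6], so an eigenvector is (1, 0).
General solution: c_1e^(-t)(3,-1) + c_2e^(-3t)(1,0).
Applying p(0)=1, q(0)=4 gives c_1=-4, c_2=13.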